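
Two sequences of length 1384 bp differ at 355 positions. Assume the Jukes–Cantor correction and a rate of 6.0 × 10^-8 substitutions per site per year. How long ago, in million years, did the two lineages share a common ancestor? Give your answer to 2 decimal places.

2.62

p = 355/1384 ≈ 0.256503.
d = −(3/4) ln(1 − 4p/3) = −0.75 ln(1 − 0.342004) = −0.75 ln(0.657996)
  = −0.75 × (-0.418556) = 0.313917 substitutions/site.
Under a molecular clock d = 2μt, so t = d/(2μ) = 0.313917 / (2 × 6.0 × 10^-8) = 2.62 million years.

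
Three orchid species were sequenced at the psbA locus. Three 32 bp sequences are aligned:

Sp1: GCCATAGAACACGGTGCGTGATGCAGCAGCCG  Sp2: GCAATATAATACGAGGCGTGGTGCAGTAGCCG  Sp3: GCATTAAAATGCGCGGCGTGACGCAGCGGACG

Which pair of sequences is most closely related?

Sp1 and Sp2

Sp1–Sp2: 7/32 differ, p = 0.219, d = 0.259.
Sp1–Sp3: 10/32 differ, p = 0.313, d = 0.404.
Sp2–Sp3: 9/32 differ, p = 0.281, d = 0.353.
The smallest distance is between Sp1 and Sp2.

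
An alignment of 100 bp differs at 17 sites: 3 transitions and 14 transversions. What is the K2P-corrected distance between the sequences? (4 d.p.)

P = 3/100 = 0.03 and Q = 14/100 = 0.14.
Under the Kimura two-parameter model, d = −½ ln(1 − 2P − Q) − ¼ ln(1 − 2Q).
1 − 2P − Q = 0.8, giving −½ ln(0.8) = 0.111572.
1 − 2Q = 0.72, giving −¼ ln(0.72) = 0.082126.
d = 0.111572 + 0.082126 = 0.193698.

0.1937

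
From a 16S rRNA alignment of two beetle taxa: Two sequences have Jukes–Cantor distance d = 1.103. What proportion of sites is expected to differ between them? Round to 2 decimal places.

p = (3/4)(1 − e^(−4d/3)) = 0.75 × (1 − e^(-1.470667)) = 0.75 × (1 − 0.229772) = 0.577671.

0.58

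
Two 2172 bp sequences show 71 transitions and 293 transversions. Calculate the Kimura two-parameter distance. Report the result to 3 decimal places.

0.190

P = 71/2172 ≈ 0.032689 and Q = 293/2172 ≈ 0.134899.
Under the Kimura two-parameter model, d = −½ ln(1 − 2P − Q) − ¼ ln(1 − 2Q).
1 − 2P − Q = 0.799723, giving −½ ln(0.799723) = 0.111745.
1 − 2Q = 0.730202, giving −¼ ln(0.730202) = 0.078609.
d = 0.111745 + 0.078609 = 0.190354.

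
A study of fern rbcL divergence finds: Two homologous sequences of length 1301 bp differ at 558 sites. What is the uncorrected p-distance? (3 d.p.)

0.429

p = 558/1301 = 0.428900… ≈ 0.429 (to 3 d.p.).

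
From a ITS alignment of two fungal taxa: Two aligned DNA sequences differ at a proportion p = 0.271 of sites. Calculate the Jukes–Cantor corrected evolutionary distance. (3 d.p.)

0.336

d = −(3/4) ln(1 − 4p/3) = −0.75 ln(1 − 0.361333) = −0.75 ln(0.638667)
  = −0.75 × (-0.448372) = 0.336279 substitutions/site.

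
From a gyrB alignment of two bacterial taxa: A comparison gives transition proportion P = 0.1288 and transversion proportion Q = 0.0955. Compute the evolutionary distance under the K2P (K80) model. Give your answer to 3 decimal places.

0.271

Under the Kimura two-parameter model, d = −½ ln(1 − 2P − Q) − ¼ ln(1 − 2Q).
1 − 2P − Q = 0.6469, giving −½ ln(0.6469) = 0.217782.
1 − 2Q = 0.809, giving −¼ ln(0.809) = 0.052989.
d = 0.217782 + 0.052989 = 0.270771.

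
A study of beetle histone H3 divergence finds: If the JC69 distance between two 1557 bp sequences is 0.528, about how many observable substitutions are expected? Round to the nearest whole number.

590

Invert JC69: p = (3/4)(1 − e^(−4d/3)) = 0.75 × (1 − e^(-0.704)) = 0.75 × (1 − 0.494603) = 0.379048.
Expected differing sites = pL ≈ 0.379048 × 1557 = 590.177736 ≈ 590.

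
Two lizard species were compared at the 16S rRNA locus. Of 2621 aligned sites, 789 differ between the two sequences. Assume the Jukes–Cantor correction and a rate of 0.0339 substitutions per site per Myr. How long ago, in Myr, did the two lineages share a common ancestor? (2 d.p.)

5.68

p = 789/2621 ≈ 0.30103.
d = −(3/4) ln(1 − 4p/3) = −0.75 ln(1 − 0.401373) = −0.75 ln(0.598627)
  = −0.75 × (-0.513117) = 0.384838 substitutions/site.
Under a molecular clock d = 2μt, so t = d/(2μ) = 0.384838 / (2 × 0.0339) = 5.68 Myr.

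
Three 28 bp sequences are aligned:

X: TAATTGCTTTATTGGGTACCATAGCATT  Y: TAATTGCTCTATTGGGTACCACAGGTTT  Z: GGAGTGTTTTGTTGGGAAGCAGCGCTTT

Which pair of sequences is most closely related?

X–Y: 4/28 differ, p = 0.143, d = 0.158.
X–Z: 10/28 differ, p = 0.357, d = 0.485.
Y–Z: 11/28 differ, p = 0.393, d = 0.556.
The smallest distance is between X and Y.

X and Y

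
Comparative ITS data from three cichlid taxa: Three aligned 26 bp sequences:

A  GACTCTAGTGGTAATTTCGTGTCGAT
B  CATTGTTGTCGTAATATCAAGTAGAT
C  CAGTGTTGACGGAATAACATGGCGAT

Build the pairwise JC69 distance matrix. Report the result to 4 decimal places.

A–B: 9/26 sites differ → p ≈ 0.346154, d = −0.75 ln(1 − 0.461539) = 0.464280 ≈ 0.4643.
A–C: 11/26 sites differ → p ≈ 0.423077, d = −0.75 ln(1 − 0.564103) = 0.622762 ≈ 0.6228.
B–C: 7/26 sites differ → p ≈ 0.269231, d = −0.75 ln(1 − 0.358975) = 0.333515 ≈ 0.3335.

d(A,B) = 0.4643, d(A,C) = 0.6228, d(B,C) = 0.3335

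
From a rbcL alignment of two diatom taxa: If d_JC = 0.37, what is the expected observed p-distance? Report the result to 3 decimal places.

p = (3/4)(1 − e^(−4d/3)) = 0.75 × (1 − e^(-0.493333)) = 0.75 × (1 − 0.610588) = 0.292059.

0.292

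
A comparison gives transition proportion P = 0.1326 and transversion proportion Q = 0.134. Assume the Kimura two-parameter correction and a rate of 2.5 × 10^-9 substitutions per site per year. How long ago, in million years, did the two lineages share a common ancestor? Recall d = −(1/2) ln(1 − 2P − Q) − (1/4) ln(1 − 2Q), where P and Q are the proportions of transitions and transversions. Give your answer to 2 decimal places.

Under the Kimura two-parameter model, d = −½ ln(1 − 2P − Q) − ¼ ln(1 − 2Q).
1 − 2P − Q = 0.6008, giving −½ ln(0.6008) = 0.254747.
1 − 2Q = 0.732, giving −¼ ln(0.732) = 0.077994.
d = 0.254747 + 0.077994 = 0.332741.
Under a molecular clock d = 2μt, so t = d/(2μ) = 0.332741 / (2 × 2.5 × 10^-9) = 66.55 million years.

66.55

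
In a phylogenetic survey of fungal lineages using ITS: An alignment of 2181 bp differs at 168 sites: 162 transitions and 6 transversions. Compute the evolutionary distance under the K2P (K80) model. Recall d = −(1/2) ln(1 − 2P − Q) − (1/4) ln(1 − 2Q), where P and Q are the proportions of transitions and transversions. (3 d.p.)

0.083

P = 162/2181 ≈ 0.074278 and Q = 6/2181 ≈ 0.002751.
Under the Kimura two-parameter model, d = −½ ln(1 − 2P − Q) − ¼ ln(1 − 2Q).
1 − 2P − Q = 0.848693, giving −½ ln(0.848693) = 0.082029.
1 − 2Q = 0.994498, giving −¼ ln(0.994498) = 0.001379.
d = 0.082029 + 0.001379 = 0.083408.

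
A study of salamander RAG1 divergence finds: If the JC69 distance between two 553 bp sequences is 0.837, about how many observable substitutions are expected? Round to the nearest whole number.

279

Invert JC69: p = (3/4)(1 − e^(−4d/3)) = 0.75 × (1 − e^(-1.116)) = 0.75 × (1 − 0.327588) = 0.504309.
Expected differing sites = pL ≈ 0.504309 × 553 = 278.882877 ≈ 279.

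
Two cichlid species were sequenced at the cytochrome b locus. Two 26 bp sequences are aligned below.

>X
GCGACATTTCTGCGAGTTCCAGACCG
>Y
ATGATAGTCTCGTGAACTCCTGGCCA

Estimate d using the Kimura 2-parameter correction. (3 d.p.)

Of 26 sites, 11 differences are transitions and 2 are transversions, so P = 11/26 ≈ 0.423077 and Q = 2/26 ≈ 0.076923.
Under the Kimura two-parameter model, d = −½ ln(1 − 2P − Q) − ¼ ln(1 − 2Q).
1 − 2P − Q = 0.076923, giving −½ ln(0.076923) = 1.282475.
1 − 2Q = 0.846154, giving −¼ ln(0.846154) = 0.041763.
d = 1.282475 + 0.041763 = 1.324238.

1.324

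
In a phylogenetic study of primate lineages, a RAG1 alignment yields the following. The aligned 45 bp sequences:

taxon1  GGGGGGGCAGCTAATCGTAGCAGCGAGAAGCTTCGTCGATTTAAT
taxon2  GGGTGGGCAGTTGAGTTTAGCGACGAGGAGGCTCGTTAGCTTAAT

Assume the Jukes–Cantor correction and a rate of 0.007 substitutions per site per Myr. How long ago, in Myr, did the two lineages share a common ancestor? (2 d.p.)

31.49

The sequences differ at 15 of 45 sites, so p = 15/45 ≈ 0.333333.
d = −(3/4) ln(1 − 4p/3) = −0.75 ln(1 − 0.444444) = −0.75 ln(0.555556)
  = −0.75 × (-0.587786) = 0.440840 substitutions/site.
Under a molecular clock d = 2μt, so t = d/(2μ) = 0.440840 / (2 × 0.007) = 31.49 Myr.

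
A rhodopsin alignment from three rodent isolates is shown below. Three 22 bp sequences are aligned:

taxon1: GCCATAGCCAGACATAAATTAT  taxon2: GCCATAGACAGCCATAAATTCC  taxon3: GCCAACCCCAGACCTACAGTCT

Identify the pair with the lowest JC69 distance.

taxon1–taxon2: 4/22 differ, p = 0.182, d = 0.208.
taxon1–taxon3: 7/22 differ, p = 0.318, d = 0.414.
taxon2–taxon3: 9/22 differ, p = 0.409, d = 0.591.
The smallest distance is between taxon1 and taxon2.

taxon1 and taxon2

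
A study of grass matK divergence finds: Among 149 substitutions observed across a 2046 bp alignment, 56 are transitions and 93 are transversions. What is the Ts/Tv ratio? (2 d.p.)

0.60

R = 56/93 = 0.602150… ≈ 0.60 (to 2 d.p.).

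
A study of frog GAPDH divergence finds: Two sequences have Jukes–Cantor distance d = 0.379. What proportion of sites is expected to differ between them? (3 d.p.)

p = (3/4)(1 − e^(−4d/3)) = 0.75 × (1 − e^(-0.505333)) = 0.75 × (1 − 0.603305) = 0.297521.

0.298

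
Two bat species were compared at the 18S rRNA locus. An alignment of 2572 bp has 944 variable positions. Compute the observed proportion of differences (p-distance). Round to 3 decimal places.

p = 944/2572 = 0.367029… ≈ 0.367 (to 3 d.p.).

0.367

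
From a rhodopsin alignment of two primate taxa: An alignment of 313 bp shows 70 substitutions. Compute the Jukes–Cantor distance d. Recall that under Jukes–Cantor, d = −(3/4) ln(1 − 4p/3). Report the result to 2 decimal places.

p = 70/313 ≈ 0.223642.
d = −(3/4) ln(1 − 4p/3) = −0.75 ln(1 − 0.298189) = −0.75 ln(0.701811)
  = −0.75 × (-0.354091) = 0.265568 substitutions/site.

0.27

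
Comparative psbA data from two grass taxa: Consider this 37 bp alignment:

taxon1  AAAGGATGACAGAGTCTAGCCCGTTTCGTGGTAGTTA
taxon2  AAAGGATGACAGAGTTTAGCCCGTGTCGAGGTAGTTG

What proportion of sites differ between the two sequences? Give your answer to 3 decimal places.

The sequences differ at 4 of 37 positions (sites 16, 25, 29, 37).
p = 4/37 = 0.108108… ≈ 0.108 (to 3 d.p.).

0.108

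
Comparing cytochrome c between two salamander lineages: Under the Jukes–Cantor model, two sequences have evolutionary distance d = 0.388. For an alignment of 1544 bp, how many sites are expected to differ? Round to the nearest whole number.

468

Invert JC69: p = (3/4)(1 − e^(−4d/3)) = 0.75 × (1 − e^(-0.517333)) = 0.75 × (1 − 0.596108) = 0.302919.
Expected differing sites = pL ≈ 0.302919 × 1544 = 467.706936 ≈ 468.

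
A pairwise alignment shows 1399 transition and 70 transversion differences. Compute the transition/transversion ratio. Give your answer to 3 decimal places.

R = 1399/70 = 19.985714… ≈ 19.986 (to 3 d.p.).

19.986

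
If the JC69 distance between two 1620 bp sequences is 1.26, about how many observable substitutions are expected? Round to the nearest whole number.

Invert JC69: p = (3/4)(1 − e^(−4d/3)) = 0.75 × (1 − e^(-1.68)) = 0.75 × (1 − 0.186374) = 0.610220.
Expected differing sites = pL ≈ 0.610220 × 1620 = 988.5564 ≈ 989.

989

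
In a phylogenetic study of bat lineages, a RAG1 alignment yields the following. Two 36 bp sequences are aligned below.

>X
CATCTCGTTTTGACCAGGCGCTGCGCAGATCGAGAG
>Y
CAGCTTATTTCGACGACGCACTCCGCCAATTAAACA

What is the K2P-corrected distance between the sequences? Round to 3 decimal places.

Of 36 sites, 9 differences are transitions and 6 are transversions, so P = 9/36 = 0.25 and Q = 6/36 ≈ 0.166667.
Under the Kimura two-parameter model, d = −½ ln(1 − 2P − Q) − ¼ ln(1 − 2Q).
1 − 2P − Q = 0.333333, giving −½ ln(0.333333) = 0.549307.
1 − 2Q = 0.666666, giving −¼ ln(0.666666) = 0.101367.
d = 0.549307 + 0.101367 = 0.650674.

0.651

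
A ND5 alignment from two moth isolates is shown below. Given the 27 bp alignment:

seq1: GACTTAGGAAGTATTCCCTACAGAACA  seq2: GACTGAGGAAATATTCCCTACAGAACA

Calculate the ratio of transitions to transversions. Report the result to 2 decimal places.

Transitions are A↔G and C↔T; transversions are all other mismatches.
Transitions: 1. Transversions: 1.
R = 1/1 = 1.00.

1.00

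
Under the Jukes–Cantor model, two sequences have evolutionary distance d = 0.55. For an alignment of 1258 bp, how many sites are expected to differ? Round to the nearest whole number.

Invert JC69: p = (3/4)(1 − e^(−4d/3)) = 0.75 × (1 − e^(-0.733333)) = 0.75 × (1 − 0.480305) = 0.389771.
Expected differing sites = pL ≈ 0.389771 × 1258 = 490.331918 ≈ 490.

490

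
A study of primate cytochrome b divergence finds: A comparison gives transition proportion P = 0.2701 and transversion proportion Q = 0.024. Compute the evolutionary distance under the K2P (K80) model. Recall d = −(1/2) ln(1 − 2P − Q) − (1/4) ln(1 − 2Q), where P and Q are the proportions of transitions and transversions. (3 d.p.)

0.428

Under the Kimura two-parameter model, d = −½ ln(1 − 2P − Q) − ¼ ln(1 − 2Q).
1 − 2P − Q = 0.4358, giving −½ ln(0.4358) = 0.415286.
1 − 2Q = 0.952, giving −¼ ln(0.952) = 0.012298.
d = 0.415286 + 0.012298 = 0.427584.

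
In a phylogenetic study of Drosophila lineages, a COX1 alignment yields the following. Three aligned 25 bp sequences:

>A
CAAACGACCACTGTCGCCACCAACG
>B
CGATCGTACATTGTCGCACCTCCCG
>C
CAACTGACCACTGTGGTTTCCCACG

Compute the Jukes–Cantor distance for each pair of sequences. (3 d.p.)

A–B: 10/25 sites differ → p = 0.4, d = −0.75 ln(1 − 0.533333) = 0.571605 ≈ 0.572.
A–C: 7/25 sites differ → p = 0.28, d = −0.75 ln(1 − 0.373333) = 0.350505 ≈ 0.351.
B–C: 12/25 sites differ → p = 0.48, d = −0.75 ln(1 − 0.64) = 0.766238 ≈ 0.766.

d(A,B) = 0.572, d(A,C) = 0.351, d(B,C) = 0.766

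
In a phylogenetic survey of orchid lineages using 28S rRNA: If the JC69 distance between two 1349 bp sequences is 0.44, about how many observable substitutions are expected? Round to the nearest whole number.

Invert JC69: p = (3/4)(1 − e^(−4d/3)) = 0.75 × (1 − e^(-0.586667)) = 0.75 × (1 − 0.556178) = 0.332867.
Expected differing sites = pL ≈ 0.332867 × 1349 = 449.037583 ≈ 449.

449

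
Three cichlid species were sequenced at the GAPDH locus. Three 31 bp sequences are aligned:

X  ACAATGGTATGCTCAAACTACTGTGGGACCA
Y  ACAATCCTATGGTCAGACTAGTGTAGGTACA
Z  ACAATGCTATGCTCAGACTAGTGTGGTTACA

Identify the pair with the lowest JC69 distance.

Y and Z

X–Y: 8/31 differ, p = 0.258, d = 0.316.
X–Z: 6/31 differ, p = 0.194, d = 0.224.
Y–Z: 4/31 differ, p = 0.129, d = 0.142.
The smallest distance is between Y and Z.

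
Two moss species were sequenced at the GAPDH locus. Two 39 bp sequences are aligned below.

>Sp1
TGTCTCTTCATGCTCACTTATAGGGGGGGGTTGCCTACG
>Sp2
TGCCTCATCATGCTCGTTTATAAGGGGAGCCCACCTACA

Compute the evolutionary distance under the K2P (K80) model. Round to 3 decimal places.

0.387

Of 39 sites, 9 differences are transitions and 2 are transversions, so P = 9/39 ≈ 0.230769 and Q = 2/39 ≈ 0.051282.
Under the Kimura two-parameter model, d = −½ ln(1 − 2P − Q) − ¼ ln(1 − 2Q).
1 − 2P − Q = 0.48718, giving −½ ln(0.48718) = 0.359561.
1 − 2Q = 0.897436, giving −¼ ln(0.897436) = 0.027053.
d = 0.359561 + 0.027053 = 0.386614.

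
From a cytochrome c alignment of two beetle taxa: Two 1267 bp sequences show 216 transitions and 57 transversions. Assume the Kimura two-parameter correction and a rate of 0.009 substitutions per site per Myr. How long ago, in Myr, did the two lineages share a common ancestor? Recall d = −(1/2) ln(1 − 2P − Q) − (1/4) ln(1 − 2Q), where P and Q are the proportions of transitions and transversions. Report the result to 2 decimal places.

P = 216/1267 ≈ 0.170481 and Q = 57/1267 ≈ 0.044988.
Under the Kimura two-parameter model, d = −½ ln(1 − 2P − Q) − ¼ ln(1 − 2Q).
1 − 2P − Q = 0.61405, giving −½ ln(0.61405) = 0.243839.
1 − 2Q = 0.910024, giving −¼ ln(0.910024) = 0.023571.
d = 0.243839 + 0.023571 = 0.267410.
Under a molecular clock d = 2μt, so t = d/(2μ) = 0.267410 / (2 × 0.009) = 14.86 Myr.

14.86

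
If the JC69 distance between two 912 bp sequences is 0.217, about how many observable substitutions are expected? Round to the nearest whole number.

Invert JC69: p = (3/4)(1 − e^(−4d/3)) = 0.75 × (1 − e^(-0.289333)) = 0.75 × (1 − 0.748763) = 0.188428.
Expected differing sites = pL ≈ 0.188428 × 912 = 171.846336 ≈ 172.

172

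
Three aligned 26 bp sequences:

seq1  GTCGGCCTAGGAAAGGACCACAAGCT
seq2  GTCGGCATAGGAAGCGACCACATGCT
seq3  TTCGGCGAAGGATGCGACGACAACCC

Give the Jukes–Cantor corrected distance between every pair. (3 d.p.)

d(seq1,seq2) = 0.172, d(seq1,seq3) = 0.464, d(seq2,seq3) = 0.396

seq1–seq2: 4/26 sites differ → p ≈ 0.153846, d = −0.75 ln(1 − 0.205128) = 0.172181 ≈ 0.172.
seq1–seq3: 9/26 sites differ → p ≈ 0.346154, d = −0.75 ln(1 − 0.461539) = 0.464280 ≈ 0.464.
seq2–seq3: 8/26 sites differ → p ≈ 0.307692, d = −0.75 ln(1 − 0.410256) = 0.396050 ≈ 0.396.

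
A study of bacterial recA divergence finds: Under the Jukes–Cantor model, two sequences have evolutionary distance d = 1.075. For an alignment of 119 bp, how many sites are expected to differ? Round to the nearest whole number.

68

Invert JC69: p = (3/4)(1 − e^(−4d/3)) = 0.75 × (1 − e^(-1.433333)) = 0.75 × (1 − 0.238513) = 0.571115.
Expected differing sites = pL ≈ 0.571115 × 119 = 67.962685 ≈ 68.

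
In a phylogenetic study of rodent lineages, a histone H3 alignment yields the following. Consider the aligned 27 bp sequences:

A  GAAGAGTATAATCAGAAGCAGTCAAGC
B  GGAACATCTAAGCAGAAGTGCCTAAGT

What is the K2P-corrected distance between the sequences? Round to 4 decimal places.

Of 27 sites, 8 differences are transitions and 4 are transversions, so P = 8/27 ≈ 0.296296 and Q = 4/27 ≈ 0.148148.
Under the Kimura two-parameter model, d = −½ ln(1 − 2P − Q) − ¼ ln(1 − 2Q).
1 − 2P − Q = 0.25926, giving −½ ln(0.25926) = 0.674962.
1 − 2Q = 0.703704, giving −¼ ln(0.703704) = 0.087849.
d = 0.674962 + 0.087849 = 0.762811.

0.7628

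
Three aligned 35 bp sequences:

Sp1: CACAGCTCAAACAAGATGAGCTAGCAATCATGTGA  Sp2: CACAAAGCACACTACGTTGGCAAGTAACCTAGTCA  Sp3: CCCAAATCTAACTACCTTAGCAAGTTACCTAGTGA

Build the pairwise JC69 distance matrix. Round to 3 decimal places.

Sp1–Sp2: 15/35 sites differ → p ≈ 0.428571, d = −0.75 ln(1 − 0.571428) = 0.635472 ≈ 0.635.
Sp1–Sp3: 14/35 sites differ → p = 0.4, d = −0.75 ln(1 − 0.533333) = 0.571605 ≈ 0.572.
Sp2–Sp3: 8/35 sites differ → p ≈ 0.228571, d = −0.75 ln(1 − 0.304761) = 0.272625 ≈ 0.273.

d(Sp1,Sp2) = 0.635, d(Sp1,Sp3) = 0.572, d(Sp2,Sp3) = 0.273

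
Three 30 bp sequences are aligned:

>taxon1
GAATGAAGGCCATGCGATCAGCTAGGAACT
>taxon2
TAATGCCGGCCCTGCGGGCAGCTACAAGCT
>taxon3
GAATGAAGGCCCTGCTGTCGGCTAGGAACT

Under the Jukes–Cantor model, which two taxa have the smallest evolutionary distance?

taxon1 and taxon3

taxon1–taxon2: 9/30 differ, p = 0.300, d = 0.383.
taxon1–taxon3: 4/30 differ, p = 0.133, d = 0.147.
taxon2–taxon3: 9/30 differ, p = 0.300, d = 0.383.
The smallest distance is between taxon1 and taxon3.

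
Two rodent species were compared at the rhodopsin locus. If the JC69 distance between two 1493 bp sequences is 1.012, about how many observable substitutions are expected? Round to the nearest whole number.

829

Invert JC69: p = (3/4)(1 − e^(−4d/3)) = 0.75 × (1 − e^(-1.349333)) = 0.75 × (1 − 0.259413) = 0.555440.
Expected differing sites = pL ≈ 0.555440 × 1493 = 829.27192 ≈ 829.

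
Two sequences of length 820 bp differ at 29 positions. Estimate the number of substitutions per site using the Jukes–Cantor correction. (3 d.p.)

0.036

p = 29/820 ≈ 0.035366.
d = −(3/4) ln(1 − 4p/3) = −0.75 ln(1 − 0.047155) = −0.75 ln(0.952845)
  = −0.75 × (-0.048303) = 0.036227 substitutions/site.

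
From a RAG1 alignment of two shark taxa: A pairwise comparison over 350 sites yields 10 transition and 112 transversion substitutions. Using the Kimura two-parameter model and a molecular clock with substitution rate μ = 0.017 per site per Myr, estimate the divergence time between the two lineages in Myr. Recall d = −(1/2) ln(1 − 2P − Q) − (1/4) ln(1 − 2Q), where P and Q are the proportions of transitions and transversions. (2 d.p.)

P = 10/350 ≈ 0.028571 and Q = 112/350 = 0.32.
Under the Kimura two-parameter model, d = −½ ln(1 − 2P − Q) − ¼ ln(1 − 2Q).
1 − 2P − Q = 0.622858, giving −½ ln(0.622858) = 0.236718.
1 − 2Q = 0.36, giving −¼ ln(0.36) = 0.255413.
d = 0.236718 + 0.255413 = 0.492131.
Under a molecular clock d = 2μt, so t = d/(2μ) = 0.492131 / (2 × 0.017) = 14.47 Myr.

14.47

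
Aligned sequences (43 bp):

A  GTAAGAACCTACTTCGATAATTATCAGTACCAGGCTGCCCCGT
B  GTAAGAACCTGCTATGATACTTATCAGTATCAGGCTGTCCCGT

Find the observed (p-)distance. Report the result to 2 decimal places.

0.14

The sequences differ at 6 of 43 positions (sites 11, 14, 15, 20, 30, 38).
p = 6/43 = 0.139534… ≈ 0.14 (to 2 d.p.).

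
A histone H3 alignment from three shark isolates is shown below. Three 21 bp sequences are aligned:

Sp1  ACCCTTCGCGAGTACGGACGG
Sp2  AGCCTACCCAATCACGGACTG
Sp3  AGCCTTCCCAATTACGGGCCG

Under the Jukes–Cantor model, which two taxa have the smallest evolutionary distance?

Sp2 and Sp3

Sp1–Sp2: 7/21 differ, p = 0.333, d = 0.441.
Sp1–Sp3: 6/21 differ, p = 0.286, d = 0.360.
Sp2–Sp3: 4/21 differ, p = 0.190, d = 0.220.
The smallest distance is between Sp2 and Sp3.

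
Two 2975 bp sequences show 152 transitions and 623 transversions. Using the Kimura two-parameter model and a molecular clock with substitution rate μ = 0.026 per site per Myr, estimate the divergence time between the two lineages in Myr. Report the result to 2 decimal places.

P = 152/2975 ≈ 0.051092 and Q = 623/2975 ≈ 0.209412.
Under the Kimura two-parameter model, d = −½ ln(1 − 2P − Q) − ¼ ln(1 − 2Q).
1 − 2P − Q = 0.688404, giving −½ ln(0.688404) = 0.186690.
1 − 2Q = 0.581176, giving −¼ ln(0.581176) = 0.135675.
d = 0.186690 + 0.135675 = 0.322365.
Under a molecular clock d = 2μt, so t = d/(2μ) = 0.322365 / (2 × 0.026) = 6.20 Myr.

6.20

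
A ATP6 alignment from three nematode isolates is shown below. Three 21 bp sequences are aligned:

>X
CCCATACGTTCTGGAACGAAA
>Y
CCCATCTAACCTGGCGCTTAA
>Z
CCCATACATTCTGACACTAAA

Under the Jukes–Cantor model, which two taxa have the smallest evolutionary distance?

X and Z

X–Y: 9/21 differ, p = 0.429, d = 0.635.
X–Z: 4/21 differ, p = 0.190, d = 0.220.
Y–Z: 7/21 differ, p = 0.333, d = 0.441.
The smallest distance is between X and Z.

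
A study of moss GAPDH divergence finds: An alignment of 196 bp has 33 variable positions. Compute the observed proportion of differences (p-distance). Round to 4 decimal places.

p = 33/196 = 0.168367… ≈ 0.1684 (to 4 d.p.).

0.1684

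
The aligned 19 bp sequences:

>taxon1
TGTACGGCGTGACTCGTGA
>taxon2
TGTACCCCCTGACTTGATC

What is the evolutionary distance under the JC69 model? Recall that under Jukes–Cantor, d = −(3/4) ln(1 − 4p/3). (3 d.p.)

The sequences differ at 7 of 19 sites (6, 7, 9, 15, 17, 18, 19), so p = 7/19 ≈ 0.368421.
d = −(3/4) ln(1 − 4p/3) = −0.75 ln(1 − 0.491228) = −0.75 ln(0.508772)
  = −0.75 × (-0.675755) = 0.506816 substitutions/site.

0.507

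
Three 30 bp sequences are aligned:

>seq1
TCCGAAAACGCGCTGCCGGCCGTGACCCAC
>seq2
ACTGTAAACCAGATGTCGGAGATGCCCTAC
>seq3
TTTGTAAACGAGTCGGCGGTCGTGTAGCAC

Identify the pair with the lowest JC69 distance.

seq1 and seq3

seq1–seq2: 12/30 differ, p = 0.400, d = 0.572.
seq1–seq3: 11/30 differ, p = 0.367, d = 0.503.
seq2–seq3: 13/30 differ, p = 0.433, d = 0.647.
The smallest distance is between seq1 and seq3.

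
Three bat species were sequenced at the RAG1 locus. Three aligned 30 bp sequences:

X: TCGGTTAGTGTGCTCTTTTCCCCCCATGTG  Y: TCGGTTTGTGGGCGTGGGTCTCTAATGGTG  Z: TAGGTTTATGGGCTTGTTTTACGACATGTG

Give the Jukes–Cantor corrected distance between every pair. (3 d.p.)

X–Y: 13/30 sites differ → p ≈ 0.433333, d = −0.75 ln(1 − 0.577777) = 0.646666 ≈ 0.647.
X–Z: 10/30 sites differ → p ≈ 0.333333, d = −0.75 ln(1 − 0.444444) = 0.440839 ≈ 0.441.
Y–Z: 11/30 sites differ → p ≈ 0.366667, d = −0.75 ln(1 − 0.488889) = 0.503376 ≈ 0.503.

d(X,Y) = 0.647, d(X,Z) = 0.441, d(Y,Z) = 0.503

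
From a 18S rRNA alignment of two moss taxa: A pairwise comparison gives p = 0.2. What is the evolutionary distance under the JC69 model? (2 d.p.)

0.23

d = −(3/4) ln(1 − 4p/3) = −0.75 ln(1 − 0.266667) = −0.75 ln(0.733333)
  = −0.75 × (-0.310155) = 0.232616 substitutions/site.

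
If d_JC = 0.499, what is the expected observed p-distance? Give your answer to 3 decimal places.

p = (3/4)(1 − e^(−4d/3)) = 0.75 × (1 − e^(-0.665333)) = 0.75 × (1 − 0.514102) = 0.364424.

0.364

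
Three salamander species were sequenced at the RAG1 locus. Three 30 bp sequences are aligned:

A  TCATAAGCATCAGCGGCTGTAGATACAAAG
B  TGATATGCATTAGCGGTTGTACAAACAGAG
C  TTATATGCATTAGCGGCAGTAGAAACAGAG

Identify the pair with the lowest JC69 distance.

B and C

A–B: 7/30 differ, p = 0.233, d = 0.280.
A–C: 6/30 differ, p = 0.200, d = 0.233.
B–C: 4/30 differ, p = 0.133, d = 0.147.
The smallest distance is between B and C.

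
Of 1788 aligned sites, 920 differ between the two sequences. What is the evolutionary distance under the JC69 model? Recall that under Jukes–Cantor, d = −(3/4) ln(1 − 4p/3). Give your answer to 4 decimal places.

p = 920/1788 ≈ 0.514541.
d = −(3/4) ln(1 − 4p/3) = −0.75 ln(1 − 0.686055) = −0.75 ln(0.313945)
  = −0.75 × (-1.158537) = 0.868903 substitutions/site.

0.8689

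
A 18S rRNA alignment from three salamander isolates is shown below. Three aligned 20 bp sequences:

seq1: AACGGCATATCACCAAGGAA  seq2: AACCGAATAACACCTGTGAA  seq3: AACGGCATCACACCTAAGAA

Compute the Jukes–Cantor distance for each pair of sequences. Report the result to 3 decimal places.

seq1–seq2: 6/20 sites differ → p = 0.3, d = −0.75 ln(1 − 0.4) = 0.383119 ≈ 0.383.
seq1–seq3: 4/20 sites differ → p = 0.2, d = −0.75 ln(1 − 0.266667) = 0.232617 ≈ 0.233.
seq2–seq3: 5/20 sites differ → p = 0.25, d = −0.75 ln(1 − 0.333333) = 0.304098 ≈ 0.304.

d(seq1,seq2) = 0.383, d(seq1,seq3) = 0.233, d(seq2,seq3) = 0.304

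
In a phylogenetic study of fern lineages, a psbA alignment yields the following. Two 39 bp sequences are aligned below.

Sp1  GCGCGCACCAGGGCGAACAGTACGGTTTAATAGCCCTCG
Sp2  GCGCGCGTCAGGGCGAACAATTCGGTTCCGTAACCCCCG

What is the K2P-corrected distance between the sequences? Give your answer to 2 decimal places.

Of 39 sites, 7 differences are transitions and 2 are transversions, so P = 7/39 ≈ 0.179487 and Q = 2/39 ≈ 0.051282.
Under the Kimura two-parameter model, d = −½ ln(1 − 2P − Q) − ¼ ln(1 − 2Q).
1 − 2P − Q = 0.589744, giving −½ ln(0.589744) = 0.264033.
1 − 2Q = 0.897436, giving −¼ ln(0.897436) = 0.027053.
d = 0.264033 + 0.027053 = 0.291086.

0.29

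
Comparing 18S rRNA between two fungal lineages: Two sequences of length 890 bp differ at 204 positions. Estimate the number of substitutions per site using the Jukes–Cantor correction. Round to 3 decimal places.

p = 204/890 ≈ 0.229213.
d = −(3/4) ln(1 − 4p/3) = −0.75 ln(1 − 0.305617) = −0.75 ln(0.694383)
  = −0.75 × (-0.364732) = 0.273549 substitutions/site.

0.274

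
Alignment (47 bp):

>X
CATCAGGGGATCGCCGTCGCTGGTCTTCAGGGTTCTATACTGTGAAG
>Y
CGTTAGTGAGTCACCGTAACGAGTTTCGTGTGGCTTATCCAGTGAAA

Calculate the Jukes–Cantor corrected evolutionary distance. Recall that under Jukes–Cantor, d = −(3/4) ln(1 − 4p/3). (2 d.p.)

The sequences differ at 21 of 47 sites, so p = 21/47 ≈ 0.446809.
d = −(3/4) ln(1 − 4p/3) = −0.75 ln(1 − 0.595745) = −0.75 ln(0.404255)
  = −0.75 × (-0.905709) = 0.679282 substitutions/site.

0.68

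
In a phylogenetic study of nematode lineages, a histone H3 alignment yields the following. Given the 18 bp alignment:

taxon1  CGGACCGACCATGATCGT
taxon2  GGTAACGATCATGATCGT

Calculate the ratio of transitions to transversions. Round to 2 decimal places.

Transitions are A↔G and C↔T; transversions are all other mismatches.
Transitions: 1. Transversions: 3.
R = 1/3 = 0.333333… ≈ 0.33 (to 2 d.p.).

0.33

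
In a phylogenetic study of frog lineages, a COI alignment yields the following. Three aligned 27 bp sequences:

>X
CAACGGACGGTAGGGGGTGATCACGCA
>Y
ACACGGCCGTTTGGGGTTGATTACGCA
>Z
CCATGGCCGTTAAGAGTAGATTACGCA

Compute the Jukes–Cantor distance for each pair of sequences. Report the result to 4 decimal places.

X–Y: 7/27 sites differ → p ≈ 0.259259, d = −0.75 ln(1 − 0.345679) = 0.318118 ≈ 0.3181.
X–Z: 9/27 sites differ → p ≈ 0.333333, d = −0.75 ln(1 − 0.444444) = 0.440839 ≈ 0.4408.
Y–Z: 6/27 sites differ → p ≈ 0.222222, d = −0.75 ln(1 − 0.296296) = 0.263548 ≈ 0.2635.

d(X,Y) = 0.3181, d(X,Z) = 0.4408, d(Y,Z) = 0.2635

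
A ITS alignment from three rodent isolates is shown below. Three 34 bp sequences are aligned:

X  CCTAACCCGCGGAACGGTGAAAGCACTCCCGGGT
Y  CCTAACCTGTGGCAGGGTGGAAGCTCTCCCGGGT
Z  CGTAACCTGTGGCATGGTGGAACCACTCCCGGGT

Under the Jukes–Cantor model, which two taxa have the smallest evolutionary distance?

X–Y: 6/34 differ, p = 0.176, d = 0.201.
X–Z: 7/34 differ, p = 0.206, d = 0.241.
Y–Z: 4/34 differ, p = 0.118, d = 0.128.
The smallest distance is between Y and Z.

Y and Z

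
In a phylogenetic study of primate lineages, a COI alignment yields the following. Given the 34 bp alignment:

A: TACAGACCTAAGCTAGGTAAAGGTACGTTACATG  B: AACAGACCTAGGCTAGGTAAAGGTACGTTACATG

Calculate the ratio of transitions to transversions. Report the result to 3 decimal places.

Transitions are A↔G and C↔T; transversions are all other mismatches.
Transitions: 1. Transversions: 1.
R = 1/1 = 1.000.

1.000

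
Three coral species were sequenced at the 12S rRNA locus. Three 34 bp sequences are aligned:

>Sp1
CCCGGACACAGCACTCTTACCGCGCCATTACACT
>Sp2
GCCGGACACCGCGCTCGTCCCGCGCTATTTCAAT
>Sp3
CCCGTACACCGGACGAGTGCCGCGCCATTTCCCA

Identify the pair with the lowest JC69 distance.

Sp1–Sp2: 8/34 differ, p = 0.235, d = 0.282.
Sp1–Sp3: 10/34 differ, p = 0.294, d = 0.373.
Sp2–Sp3: 11/34 differ, p = 0.324, d = 0.423.
The smallest distance is between Sp1 and Sp2.

Sp1 and Sp2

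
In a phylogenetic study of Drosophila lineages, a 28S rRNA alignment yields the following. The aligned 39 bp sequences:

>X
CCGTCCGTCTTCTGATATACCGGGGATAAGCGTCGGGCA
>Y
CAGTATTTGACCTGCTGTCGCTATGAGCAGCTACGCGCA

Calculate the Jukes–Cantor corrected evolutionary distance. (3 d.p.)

The sequences differ at 19 of 39 sites, so p = 19/39 ≈ 0.487179.
d = −(3/4) ln(1 − 4p/3) = −0.75 ln(1 − 0.649572) = −0.75 ln(0.350428)
  = −0.75 × (-1.048600) = 0.786450 substitutions/site.

0.786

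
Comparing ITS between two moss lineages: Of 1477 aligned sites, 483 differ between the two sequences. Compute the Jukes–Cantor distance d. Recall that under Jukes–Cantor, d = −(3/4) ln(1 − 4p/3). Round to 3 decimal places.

0.430

p = 483/1477 ≈ 0.327014.
d = −(3/4) ln(1 − 4p/3) = −0.75 ln(1 − 0.436019) = −0.75 ln(0.563981)
  = −0.75 × (-0.572735) = 0.429551 substitutions/site.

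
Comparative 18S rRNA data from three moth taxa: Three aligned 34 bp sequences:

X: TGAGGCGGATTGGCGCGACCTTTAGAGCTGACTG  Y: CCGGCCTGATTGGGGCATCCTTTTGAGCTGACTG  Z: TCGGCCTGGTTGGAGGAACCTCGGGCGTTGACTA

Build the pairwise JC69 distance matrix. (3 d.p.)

d(X,Y) = 0.326, d(X,Z) = 0.597, d(Y,Z) = 0.423

X–Y: 9/34 sites differ → p ≈ 0.264706, d = −0.75 ln(1 − 0.352941) = 0.326488 ≈ 0.326.
X–Z: 14/34 sites differ → p ≈ 0.411765, d = −0.75 ln(1 − 0.54902) = 0.597249 ≈ 0.597.
Y–Z: 11/34 sites differ → p ≈ 0.323529, d = −0.75 ln(1 − 0.431372) = 0.423397 ≈ 0.423.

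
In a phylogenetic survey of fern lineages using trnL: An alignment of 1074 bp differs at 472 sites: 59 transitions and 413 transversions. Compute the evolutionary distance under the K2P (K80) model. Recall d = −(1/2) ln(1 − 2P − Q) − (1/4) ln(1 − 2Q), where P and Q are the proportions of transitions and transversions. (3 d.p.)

P = 59/1074 ≈ 0.054935 and Q = 413/1074 ≈ 0.384544.
Under the Kimura two-parameter model, d = −½ ln(1 − 2P − Q) − ¼ ln(1 − 2Q).
1 − 2P − Q = 0.505586, giving −½ ln(0.505586) = 0.341019.
1 − 2Q = 0.230912, giving −¼ ln(0.230912) = 0.366430.
d = 0.341019 + 0.366430 = 0.707449.

0.707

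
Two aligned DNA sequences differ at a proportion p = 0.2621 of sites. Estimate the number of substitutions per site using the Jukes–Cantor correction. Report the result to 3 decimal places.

d = −(3/4) ln(1 − 4p/3) = −0.75 ln(1 − 0.349467) = −0.75 ln(0.650533)
  = −0.75 × (-0.429963) = 0.322472 substitutions/site.

0.322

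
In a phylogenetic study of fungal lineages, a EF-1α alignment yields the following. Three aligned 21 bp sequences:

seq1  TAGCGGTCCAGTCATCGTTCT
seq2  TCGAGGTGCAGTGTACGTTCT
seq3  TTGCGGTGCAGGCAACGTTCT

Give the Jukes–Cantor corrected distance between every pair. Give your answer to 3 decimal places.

seq1–seq2: 6/21 sites differ → p ≈ 0.285714, d = −0.75 ln(1 − 0.380952) = 0.359679 ≈ 0.360.
seq1–seq3: 4/21 sites differ → p ≈ 0.190476, d = −0.75 ln(1 − 0.253968) = 0.219740 ≈ 0.220.
seq2–seq3: 5/21 sites differ → p ≈ 0.238095, d = −0.75 ln(1 − 0.31746) = 0.286451 ≈ 0.286.

d(seq1,seq2) = 0.360, d(seq1,seq3) = 0.220, d(seq2,seq3) = 0.286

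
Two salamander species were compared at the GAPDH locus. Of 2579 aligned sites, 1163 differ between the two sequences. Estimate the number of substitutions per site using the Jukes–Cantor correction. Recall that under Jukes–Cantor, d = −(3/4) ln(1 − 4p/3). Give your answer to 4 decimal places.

0.6896

p = 1163/2579 ≈ 0.45095.
d = −(3/4) ln(1 − 4p/3) = −0.75 ln(1 − 0.601267) = −0.75 ln(0.398733)
  = −0.75 × (-0.919463) = 0.689597 substitutions/site.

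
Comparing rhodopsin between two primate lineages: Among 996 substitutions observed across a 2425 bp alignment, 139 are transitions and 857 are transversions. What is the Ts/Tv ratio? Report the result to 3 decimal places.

0.162

R = 139/857 = 0.162193… ≈ 0.162 (to 3 d.p.).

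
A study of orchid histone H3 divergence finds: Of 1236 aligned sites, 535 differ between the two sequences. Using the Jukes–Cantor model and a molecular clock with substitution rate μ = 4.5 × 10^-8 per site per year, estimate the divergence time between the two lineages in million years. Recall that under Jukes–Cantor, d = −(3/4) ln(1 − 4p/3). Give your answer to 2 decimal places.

p = 535/1236 ≈ 0.432848.
d = −(3/4) ln(1 − 4p/3) = −0.75 ln(1 − 0.577131) = −0.75 ln(0.422869)
  = −0.75 × (-0.860693) = 0.645520 substitutions/site.
Under a molecular clock d = 2μt, so t = d/(2μ) = 0.645520 / (2 × 4.5 × 10^-8) = 7.17 million years.

7.17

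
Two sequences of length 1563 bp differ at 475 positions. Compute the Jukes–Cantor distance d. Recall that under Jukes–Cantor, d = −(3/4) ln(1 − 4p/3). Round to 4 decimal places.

p = 475/1563 ≈ 0.303903.
d = −(3/4) ln(1 − 4p/3) = −0.75 ln(1 − 0.405204) = −0.75 ln(0.594796)
  = −0.75 × (-0.519537) = 0.389653 substitutions/site.

0.3897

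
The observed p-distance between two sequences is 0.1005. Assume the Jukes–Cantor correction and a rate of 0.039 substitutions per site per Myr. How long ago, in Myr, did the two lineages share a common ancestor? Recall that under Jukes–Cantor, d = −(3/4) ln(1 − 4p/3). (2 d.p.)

1.38

d = −(3/4) ln(1 − 4p/3) = −0.75 ln(1 − 0.134) = −0.75 ln(0.866)
  = −0.75 × (-0.143870) = 0.107903 substitutions/site.
Under a molecular clock d = 2μt, so t = d/(2μ) = 0.107903 / (2 × 0.039) = 1.38 Myr.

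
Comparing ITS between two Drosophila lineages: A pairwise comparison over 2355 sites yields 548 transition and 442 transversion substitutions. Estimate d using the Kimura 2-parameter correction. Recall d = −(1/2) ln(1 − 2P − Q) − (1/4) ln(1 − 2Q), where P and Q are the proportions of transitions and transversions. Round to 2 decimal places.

0.65

P = 548/2355 ≈ 0.232696 and Q = 442/2355 ≈ 0.187686.
Under the Kimura two-parameter model, d = −½ ln(1 − 2P − Q) − ¼ ln(1 − 2Q).
1 − 2P − Q = 0.346922, giving −½ ln(0.346922) = 0.529328.
1 − 2Q = 0.624628, giving −¼ ln(0.624628) = 0.117650.
d = 0.529328 + 0.117650 = 0.646978.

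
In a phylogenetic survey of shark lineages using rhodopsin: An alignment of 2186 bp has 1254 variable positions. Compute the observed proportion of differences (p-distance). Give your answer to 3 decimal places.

p = 1254/2186 = 0.573650… ≈ 0.574 (to 3 d.p.).

0.574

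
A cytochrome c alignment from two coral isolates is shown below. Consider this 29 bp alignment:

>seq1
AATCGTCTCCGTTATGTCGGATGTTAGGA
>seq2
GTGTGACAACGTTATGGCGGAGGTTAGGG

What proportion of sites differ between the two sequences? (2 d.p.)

0.34

The sequences differ at 10 of 29 positions (sites 1, 2, 3, 4, 6, 8, 9, 17, 22, 29).
p = 10/29 = 0.344827… ≈ 0.34 (to 2 d.p.).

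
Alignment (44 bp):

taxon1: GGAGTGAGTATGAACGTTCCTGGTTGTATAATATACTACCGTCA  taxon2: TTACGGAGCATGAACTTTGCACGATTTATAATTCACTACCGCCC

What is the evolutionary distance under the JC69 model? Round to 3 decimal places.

0.455

The sequences differ at 15 of 44 sites, so p = 15/44 ≈ 0.340909.
d = −(3/4) ln(1 − 4p/3) = −0.75 ln(1 − 0.454545) = −0.75 ln(0.545455)
  = −0.75 × (-0.606135) = 0.454601 substitutions/site.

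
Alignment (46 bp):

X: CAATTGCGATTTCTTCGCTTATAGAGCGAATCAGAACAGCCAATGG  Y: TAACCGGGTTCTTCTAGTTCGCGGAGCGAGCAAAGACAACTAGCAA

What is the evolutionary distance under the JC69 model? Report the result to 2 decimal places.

The sequences differ at 25 of 46 sites, so p = 25/46 ≈ 0.543478.
d = −(3/4) ln(1 − 4p/3) = −0.75 ln(1 − 0.724637) = −0.75 ln(0.275363)
  = −0.75 × (-1.289665) = 0.967249 substitutions/site.

0.97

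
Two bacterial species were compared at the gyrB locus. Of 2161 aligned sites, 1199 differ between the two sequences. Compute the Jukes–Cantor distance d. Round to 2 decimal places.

1.01

p = 1199/2161 ≈ 0.554836.
d = −(3/4) ln(1 − 4p/3) = −0.75 ln(1 − 0.739781) = −0.75 ln(0.260219)
  = −0.75 × (-1.346232) = 1.009674 substitutions/site.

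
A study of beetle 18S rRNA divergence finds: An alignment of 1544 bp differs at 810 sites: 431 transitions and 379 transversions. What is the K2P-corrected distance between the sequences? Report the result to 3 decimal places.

P = 431/1544 ≈ 0.279145 and Q = 379/1544 ≈ 0.245466.
Under the Kimura two-parameter model, d = −½ ln(1 − 2P − Q) − ¼ ln(1 − 2Q).
1 − 2P − Q = 0.196244, giving −½ ln(0.196244) = 0.814198.
1 − 2Q = 0.509068, giving −¼ ln(0.509068) = 0.168793.
d = 0.814198 + 0.168793 = 0.982991.

0.983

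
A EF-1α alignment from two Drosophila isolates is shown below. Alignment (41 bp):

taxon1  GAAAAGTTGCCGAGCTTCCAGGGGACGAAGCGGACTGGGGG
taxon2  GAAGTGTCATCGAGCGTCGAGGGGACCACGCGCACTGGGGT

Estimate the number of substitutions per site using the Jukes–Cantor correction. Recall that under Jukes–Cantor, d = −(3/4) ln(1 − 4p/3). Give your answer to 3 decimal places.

The sequences differ at 11 of 41 sites, so p = 11/41 ≈ 0.268293.
d = −(3/4) ln(1 − 4p/3) = −0.75 ln(1 − 0.357724) = −0.75 ln(0.642276)
  = −0.75 × (-0.442737) = 0.332053 substitutions/site.

0.332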